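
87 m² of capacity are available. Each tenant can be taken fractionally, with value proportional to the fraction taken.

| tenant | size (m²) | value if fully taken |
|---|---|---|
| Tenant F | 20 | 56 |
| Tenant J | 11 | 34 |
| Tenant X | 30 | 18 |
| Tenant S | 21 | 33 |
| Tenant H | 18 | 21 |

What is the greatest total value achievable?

154.2

Best value per unit of size first: Tenant J 34/11≈3.09, Tenant F 56/20≈2.8, Tenant S 33/21≈1.57, Tenant H 21/18≈1.17, Tenant X 18/30≈0.6.
Tenant J: take in full, 11 m² for value 34 → 76 left.
Tenant F: take in full, 20 m² for value 56 → 56 left.
Take all of Tenant S (21 m², value 33) → 35 m² left.
All 18 m² of Tenant H fit (value 21) → 17 remain.
17 m² left: a 17/30 share of Tenant X gives 18×17/30 = 10.2.
Total value = 154.2.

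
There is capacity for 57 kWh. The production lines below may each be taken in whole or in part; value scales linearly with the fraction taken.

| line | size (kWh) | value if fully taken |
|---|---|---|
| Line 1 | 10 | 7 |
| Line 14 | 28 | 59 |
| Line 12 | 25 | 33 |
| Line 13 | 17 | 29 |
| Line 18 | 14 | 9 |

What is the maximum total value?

Rank by value-to-size ratio: Line 14 59/28≈2.11, Line 13 29/17≈1.71, Line 12 33/25≈1.32, Line 1 7/10≈0.7, Line 18 9/14≈0.643.
Line 14: take in full, 28 kWh for value 59 — 29 left.
Take all of Line 13 (17 kWh, value 29) — 12 kWh left.
12 kWh left: a 12/25 share of Line 12 gives 33×12/25 = 15.84.
Total value = 103.84.

103.84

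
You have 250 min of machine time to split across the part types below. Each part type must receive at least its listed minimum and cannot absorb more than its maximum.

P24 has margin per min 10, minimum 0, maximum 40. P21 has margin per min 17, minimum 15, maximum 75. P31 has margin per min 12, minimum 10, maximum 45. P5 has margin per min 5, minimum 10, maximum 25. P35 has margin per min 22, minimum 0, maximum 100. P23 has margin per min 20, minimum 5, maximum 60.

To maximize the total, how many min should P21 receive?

70

Meeting every minimum uses 0+15+10+10+0+5 = 40 min, leaving 210.
Order the part types by margin per min: P35 22 > P23 20 > P21 17 > P31 12 > P24 10 > P5 5.
P35 takes 100 more to reach its cap of 100 — 110 left.
Give P23 55 more to hit its cap of 60 — 55 left.
Only 55 left; P21 takes them to reach 70.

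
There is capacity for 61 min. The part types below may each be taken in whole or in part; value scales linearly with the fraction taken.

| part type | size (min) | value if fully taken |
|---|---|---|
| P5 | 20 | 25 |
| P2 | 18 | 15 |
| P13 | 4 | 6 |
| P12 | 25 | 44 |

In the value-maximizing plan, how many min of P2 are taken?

Best value per unit of size first: P12 44/25≈1.76, P13 6/4≈1.5, P5 25/20≈1.25, P2 15/18≈0.833.
Take all of P12 (25 min, value 44) → 36 min left.
P13: take in full, 4 min for value 6 → 32 left.
P5: take in full, 20 min for value 25 → 12 left.
Fill the last 12 min with part of P2: 12/18 of it earns 10.

12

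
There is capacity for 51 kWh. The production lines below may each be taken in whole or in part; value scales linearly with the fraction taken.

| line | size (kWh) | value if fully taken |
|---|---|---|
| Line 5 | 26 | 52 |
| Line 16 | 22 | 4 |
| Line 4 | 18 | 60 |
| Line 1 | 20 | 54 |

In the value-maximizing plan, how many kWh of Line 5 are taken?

13

Sort by value density: Line 4 60/18≈3.33, Line 1 54/20≈2.7, Line 5 52/26≈2, Line 16 4/22≈0.182.
Line 4: take in full, 18 kWh for value 60 ; 33 left.
All 20 kWh of Line 1 fit (value 54) ; 13 remain.
Fill the last 13 kWh with part of Line 5: 13/26 of it earns 26.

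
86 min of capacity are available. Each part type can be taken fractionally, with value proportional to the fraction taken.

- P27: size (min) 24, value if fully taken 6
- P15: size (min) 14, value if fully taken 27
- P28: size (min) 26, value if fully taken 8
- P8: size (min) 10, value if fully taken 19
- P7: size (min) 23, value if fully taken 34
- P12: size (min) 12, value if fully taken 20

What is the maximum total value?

Rank by value-to-size ratio: P15 27/14≈1.93, P8 19/10≈1.9, P12 20/12≈1.67, P7 34/23≈1.48, P28 8/26≈0.308, P27 6/24≈0.25.
Take all of P15 (14 min, value 27) → 72 min left.
P8: take in full, 10 min for value 19 → 62 left.
P12: take in full, 12 min for value 20 → 50 left.
All 23 min of P7 fit (value 34) → 27 remain.
P28: take in full, 26 min for value 8 → 1 left.
Only 1 min remain; take 1/24 of P27 for value 6×1/24 = 0.25.
Total value = 108.25.

108.25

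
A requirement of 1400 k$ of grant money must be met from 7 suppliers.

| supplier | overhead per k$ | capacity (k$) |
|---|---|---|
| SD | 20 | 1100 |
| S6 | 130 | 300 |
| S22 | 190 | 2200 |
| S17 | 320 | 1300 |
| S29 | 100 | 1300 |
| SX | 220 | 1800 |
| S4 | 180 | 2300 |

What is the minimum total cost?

Use suppliers in increasing cost order.
Take 1100 from SD at 20 → need 300 more.
S29 at 100: take 300 of its 1300 → requirement met.
S6, S4, S22, SX, S17: unused.
Cost = 1100×20 + 300×100 = 52000.

52000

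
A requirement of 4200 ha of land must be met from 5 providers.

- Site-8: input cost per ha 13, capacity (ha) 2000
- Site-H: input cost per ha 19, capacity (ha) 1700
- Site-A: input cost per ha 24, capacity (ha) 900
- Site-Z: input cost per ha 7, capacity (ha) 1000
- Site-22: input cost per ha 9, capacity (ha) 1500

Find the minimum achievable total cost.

42600

Fill from the cheapest provider first.
Site-Z (7): use full 1000 ; 3200 ha to go.
Site-22 (9): use full 1500 ; 1700 ha to go.
Site-8 (13): take the remaining 1700 ; done.
Site-H, Site-A: unused.
Cost = 1000×7 + 1500×9 + 1700×13 = 42600.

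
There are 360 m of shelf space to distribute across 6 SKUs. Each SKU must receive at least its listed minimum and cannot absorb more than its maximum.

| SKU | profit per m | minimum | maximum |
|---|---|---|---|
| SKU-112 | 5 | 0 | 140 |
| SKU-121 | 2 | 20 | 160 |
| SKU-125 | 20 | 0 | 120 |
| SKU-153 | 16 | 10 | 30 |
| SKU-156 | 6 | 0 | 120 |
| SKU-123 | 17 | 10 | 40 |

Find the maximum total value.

4470

Meeting every minimum uses 0+20+0+10+0+10 = 40 m, leaving 320.
Order the SKUs by profit per m: SKU-125 20 > SKU-123 17 > SKU-153 16 > SKU-156 6 > SKU-112 5 > SKU-121 2.
SKU-125 takes 120 more to reach its cap of 120 — 200 left.
Give SKU-123 30 more to hit its cap of 40 — 170 left.
SKU-153: +20 to 30 (cap) — 150 left.
SKU-156 takes 120 more to reach its cap of 120 — 30 left.
SKU-112: +30 (room for 140) → 30. Pool exhausted.
Total = 5×30 + 2×20 + 20×120 + 16×30 + 6×120 + 17×40 = 4470.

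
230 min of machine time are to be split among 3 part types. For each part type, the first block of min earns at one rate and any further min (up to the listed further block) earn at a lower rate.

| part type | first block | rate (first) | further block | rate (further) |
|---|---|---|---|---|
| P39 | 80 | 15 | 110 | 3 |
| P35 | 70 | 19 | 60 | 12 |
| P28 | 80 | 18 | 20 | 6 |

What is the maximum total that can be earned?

Order all 6 blocks by rate: P35/first 19 > P28/first 18 > P39/first 15 > P35/second 12 > P28/second 6 > P39/second 3.
P35 first at 19: fill all 70 — 160 left.
P28/first (18): +80 — 80 left.
P39/first (15): +80 — 0 left.
Total = 19×70 + 18×80 + 15×80 = 3970.

3970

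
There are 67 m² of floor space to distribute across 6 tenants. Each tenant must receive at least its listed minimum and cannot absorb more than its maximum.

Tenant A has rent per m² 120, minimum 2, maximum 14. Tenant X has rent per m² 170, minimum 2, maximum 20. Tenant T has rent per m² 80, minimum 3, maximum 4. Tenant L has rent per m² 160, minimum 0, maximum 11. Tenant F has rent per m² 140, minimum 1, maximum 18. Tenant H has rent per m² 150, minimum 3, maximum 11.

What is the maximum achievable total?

10050

Meeting every minimum uses 2+2+3+0+1+3 = 11 m², leaving 56.
Order the tenants by rent per m²: Tenant X 170 > Tenant L 160 > Tenant H 150 > Tenant F 140 > Tenant A 120 > Tenant T 80.
Give Tenant X 18 more to hit its cap of 20 ; 38 left.
Tenant L: +11 to 11 (cap) ; 27 left.
Give Tenant H 8 more to hit its cap of 11 ; 19 left.
Tenant F: +17 to 18 (cap) ; 2 left.
Tenant A: +2 (room for 12) → 4. Pool exhausted.
Total = 120×4 + 170×20 + 80×3 + 160×11 + 140×18 + 150×11 = 10050.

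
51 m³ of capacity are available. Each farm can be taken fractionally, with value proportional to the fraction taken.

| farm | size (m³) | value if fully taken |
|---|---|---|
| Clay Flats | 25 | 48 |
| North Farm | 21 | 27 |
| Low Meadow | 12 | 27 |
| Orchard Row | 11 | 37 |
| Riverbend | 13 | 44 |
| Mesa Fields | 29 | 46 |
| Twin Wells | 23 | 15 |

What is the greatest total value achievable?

136.8

Rank by value-to-size ratio: Riverbend 44/13≈3.38, Orchard Row 37/11≈3.36, Low Meadow 27/12≈2.25, Clay Flats 48/25≈1.92, Mesa Fields 46/29≈1.59, North Farm 27/21≈1.29, Twin Wells 15/23≈0.652.
Riverbend: take in full, 13 m³ for value 44 — 38 left.
All 11 m³ of Orchard Row fit (value 37) — 27 remain.
Take all of Low Meadow (12 m³, value 27) — 15 m³ left.
Only 15 m³ remain; take 15/25 of Clay Flats for value 48×15/25 = 28.8.
Total value = 136.8.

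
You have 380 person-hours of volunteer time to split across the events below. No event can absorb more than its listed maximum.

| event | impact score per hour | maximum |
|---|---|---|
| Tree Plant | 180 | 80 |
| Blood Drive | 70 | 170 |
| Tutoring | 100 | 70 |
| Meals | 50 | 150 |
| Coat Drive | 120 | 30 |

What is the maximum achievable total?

Rank by impact score per hour: Tree Plant 180 > Coat Drive 120 > Tutoring 100 > Blood Drive 70 > Meals 50.
Tree Plant takes 80 to reach its cap of 80 ; 300 left.
Coat Drive: +30 to 30 (cap) ; 270 left.
Give Tutoring 70 to hit its cap of 70 ; 200 left.
Blood Drive: +170 to 170 (cap) ; 30 left.
Only 30 left; Meals takes them to reach 30.
Total = 180×80 + 70×170 + 100×70 + 50×30 + 120×30 = 38400.

38400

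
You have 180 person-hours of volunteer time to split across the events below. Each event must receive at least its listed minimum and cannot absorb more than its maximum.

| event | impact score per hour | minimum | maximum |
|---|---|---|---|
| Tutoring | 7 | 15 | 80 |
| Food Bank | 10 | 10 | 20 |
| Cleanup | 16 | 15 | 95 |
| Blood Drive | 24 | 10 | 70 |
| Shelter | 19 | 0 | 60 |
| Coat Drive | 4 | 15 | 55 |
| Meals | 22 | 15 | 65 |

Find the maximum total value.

3395

Meeting every minimum uses 15+10+15+10+0+15+15 = 80 person-hours, leaving 100.
Rank by impact score per hour: Blood Drive 24 > Meals 22 > Shelter 19 > Cleanup 16 > Food Bank 10 > Tutoring 7 > Coat Drive 4.
Give Blood Drive 60 more to hit its cap of 70 ; 40 left.
Meals has room for 50 more but only 40 remain, so it gets 55.
Total = 7×15 + 10×10 + 16×15 + 24×70 + 4×15 + 22×55 = 3395.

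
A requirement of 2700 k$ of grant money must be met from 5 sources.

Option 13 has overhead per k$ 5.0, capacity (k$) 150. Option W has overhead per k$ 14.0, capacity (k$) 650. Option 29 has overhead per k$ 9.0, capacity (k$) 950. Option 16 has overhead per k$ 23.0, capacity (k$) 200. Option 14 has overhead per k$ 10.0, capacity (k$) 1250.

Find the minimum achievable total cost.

Cheapest first:
Option 13 at 5.0: take all 150 k$ → 2550 still needed.
Option 29 at 9.0: take all 950 k$ → 1600 still needed.
Option 14 (10.0): use full 1250 → 350 k$ to go.
Option W at 14.0: take 350 of its 650 → requirement met.
Option 16: unused.
Cost = 150×5.0 + 950×9.0 + 1250×10.0 + 350×14.0 = 26700.

26700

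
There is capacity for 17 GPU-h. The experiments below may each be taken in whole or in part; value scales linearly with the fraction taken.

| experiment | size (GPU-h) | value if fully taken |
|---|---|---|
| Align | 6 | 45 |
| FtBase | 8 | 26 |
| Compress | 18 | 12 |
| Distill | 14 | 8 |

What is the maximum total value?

Rank by value-to-size ratio: Align 45/6≈7.5, FtBase 26/8≈3.25, Compress 12/18≈0.667, Distill 8/14≈0.571.
Take all of Align (6 GPU-h, value 45) — 11 GPU-h left.
FtBase: take in full, 8 GPU-h for value 26 — 3 left.
Fill the last 3 GPU-h with part of Compress: 3/18 of it earns 2.
Total value = 73.

73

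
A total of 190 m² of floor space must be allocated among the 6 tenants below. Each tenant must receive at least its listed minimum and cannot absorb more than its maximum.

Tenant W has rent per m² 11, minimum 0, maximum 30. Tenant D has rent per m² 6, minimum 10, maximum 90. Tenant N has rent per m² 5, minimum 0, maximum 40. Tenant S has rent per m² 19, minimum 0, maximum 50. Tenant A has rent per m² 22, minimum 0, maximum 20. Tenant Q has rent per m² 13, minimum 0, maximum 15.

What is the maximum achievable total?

2365

Meeting every minimum uses 0+10+0+0+0+0 = 10 m², leaving 180.
Rank by rent per m²: Tenant A 22 > Tenant S 19 > Tenant Q 13 > Tenant W 11 > Tenant D 6 > Tenant N 5.
Tenant A: +20 to 20 (cap) ; 160 left.
Tenant S takes 50 more to reach its cap of 50 ; 110 left.
Tenant Q takes 15 more to reach its cap of 15 ; 95 left.
Tenant W: +30 to 30 (cap) ; 65 left.
Tenant D: +65 (room for 80) → 75. Pool exhausted.
Total = 11×30 + 6×75 + 19×50 + 22×20 + 13×15 = 2365.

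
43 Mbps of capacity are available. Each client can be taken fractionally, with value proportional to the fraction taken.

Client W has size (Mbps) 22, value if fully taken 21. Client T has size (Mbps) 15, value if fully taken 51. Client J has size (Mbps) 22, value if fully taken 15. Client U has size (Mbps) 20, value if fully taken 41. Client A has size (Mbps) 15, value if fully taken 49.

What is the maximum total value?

126.65

Rank by value-to-size ratio: Client T 51/15≈3.4, Client A 49/15≈3.27, Client U 41/20≈2.05, Client W 21/22≈0.955, Client J 15/22≈0.682.
Take all of Client T (15 Mbps, value 51) ; 28 Mbps left.
Take all of Client A (15 Mbps, value 49) ; 13 Mbps left.
Fill the last 13 Mbps with part of Client U: 13/20 of it earns 26.65.
Total value = 126.65.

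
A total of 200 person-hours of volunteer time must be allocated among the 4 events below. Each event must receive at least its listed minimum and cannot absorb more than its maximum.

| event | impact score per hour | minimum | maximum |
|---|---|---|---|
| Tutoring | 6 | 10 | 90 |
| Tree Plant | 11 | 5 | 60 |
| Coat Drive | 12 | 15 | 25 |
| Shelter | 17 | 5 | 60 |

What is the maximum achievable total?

Meeting every minimum uses 10+5+15+5 = 35 person-hours, leaving 165.
Highest impact score per hour first: Shelter 17 > Coat Drive 12 > Tree Plant 11 > Tutoring 6.
Give Shelter 55 more to hit its cap of 60 → 110 left.
Coat Drive takes 10 more to reach its cap of 25 → 100 left.
Tree Plant takes 55 more to reach its cap of 60 → 45 left.
Tutoring: +45 (room for 80) → 55. Pool exhausted.
Total = 6×55 + 11×60 + 12×25 + 17×60 = 2310.

2310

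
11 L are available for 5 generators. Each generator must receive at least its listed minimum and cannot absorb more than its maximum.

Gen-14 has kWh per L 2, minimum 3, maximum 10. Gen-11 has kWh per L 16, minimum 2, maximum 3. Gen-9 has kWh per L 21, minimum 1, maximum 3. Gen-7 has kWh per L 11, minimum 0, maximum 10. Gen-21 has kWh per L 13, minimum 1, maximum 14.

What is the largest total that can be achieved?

143

Meeting every minimum uses 3+2+1+0+1 = 7 L, leaving 4.
Order the generators by kWh per L: Gen-9 21 > Gen-11 16 > Gen-21 13 > Gen-7 11 > Gen-14 2.
Gen-9: +2 to 3 (cap) ; 2 left.
Gen-11 takes 1 more to reach its cap of 3 ; 1 left.
Gen-21: +1 (room for 13) → 2. Pool exhausted.
Total = 2×3 + 16×3 + 21×3 + 13×2 = 143.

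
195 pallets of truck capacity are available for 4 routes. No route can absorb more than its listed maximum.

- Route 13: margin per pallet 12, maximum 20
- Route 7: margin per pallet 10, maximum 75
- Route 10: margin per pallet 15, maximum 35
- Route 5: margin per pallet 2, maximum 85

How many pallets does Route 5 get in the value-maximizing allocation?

Order the routes by margin per pallet: Route 10 15 > Route 13 12 > Route 7 10 > Route 5 2.
Give Route 10 35 to hit its cap of 35 — 160 left.
Route 13: +20 to 20 (cap) — 140 left.
Give Route 7 75 to hit its cap of 75 — 65 left.
Only 65 left; Route 5 takes them to reach 65.

65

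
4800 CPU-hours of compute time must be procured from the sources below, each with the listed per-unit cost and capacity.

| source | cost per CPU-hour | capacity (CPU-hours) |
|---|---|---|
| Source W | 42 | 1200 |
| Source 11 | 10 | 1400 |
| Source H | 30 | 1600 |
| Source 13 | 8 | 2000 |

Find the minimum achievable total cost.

72000

Fill from the cheapest source first.
Source 13 at 8: take all 2000 CPU-hours → 2800 still needed.
Take 1400 from Source 11 at 10 → need 1400 more.
Source H at 30: take 1400 of its 1600 → requirement met.
Source W: unused.
Cost = 2000×8 + 1400×10 + 1400×30 = 72000.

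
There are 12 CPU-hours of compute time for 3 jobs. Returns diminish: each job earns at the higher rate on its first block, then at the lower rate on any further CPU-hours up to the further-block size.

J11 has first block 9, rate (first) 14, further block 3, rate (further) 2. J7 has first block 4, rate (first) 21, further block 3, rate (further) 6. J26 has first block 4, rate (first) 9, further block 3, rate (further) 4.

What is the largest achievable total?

Rank every tier by rate: J7/first 21 > J11/first 14 > J26/first 9 > J7/second 6 > J26/second 4 > J11/second 2.
Fill J7 first block (4 at 21) ; 8 left.
J11 first at 14: only 8 left, fill 8.
Total = 21×4 + 14×8 = 196.

196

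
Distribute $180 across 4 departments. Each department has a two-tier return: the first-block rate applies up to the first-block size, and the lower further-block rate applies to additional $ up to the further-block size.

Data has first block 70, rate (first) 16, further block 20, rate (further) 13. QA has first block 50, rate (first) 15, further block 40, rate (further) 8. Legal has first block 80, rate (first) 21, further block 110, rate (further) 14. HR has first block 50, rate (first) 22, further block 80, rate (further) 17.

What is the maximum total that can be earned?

Rank every tier by rate: HR/tier1 22 > Legal/tier1 21 > HR/tier2 17 > Data/tier1 16 > QA/tier1 15 > Legal/tier2 14 > Data/tier2 13 > QA/tier2 8.
HR/tier1 (22): +50 ; 130 left.
Fill Legal tier1 block (80 at 21) ; 50 left.
50 remain; put them into HR tier2 at 17.
Total = 22×50 + 21×80 + 17×50 = 3630.

3630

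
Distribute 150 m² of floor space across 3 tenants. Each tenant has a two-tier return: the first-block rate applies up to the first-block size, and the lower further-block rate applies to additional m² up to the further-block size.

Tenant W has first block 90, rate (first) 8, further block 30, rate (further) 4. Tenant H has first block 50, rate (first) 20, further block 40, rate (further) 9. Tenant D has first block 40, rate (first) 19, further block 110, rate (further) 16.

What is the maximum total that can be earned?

2720

Treat each block as its own option and order by rate: Tenant H/tier1 20 > Tenant D/tier1 19 > Tenant D/tier2 16 > Tenant H/tier2 9 > Tenant W/tier1 8 > Tenant W/tier2 4.
Fill Tenant H tier1 block (50 at 20) → 100 left.
Tenant D tier1 at 19: fill all 40 → 60 left.
Tenant D tier2 at 16: only 60 left, fill 60.
Total = 20×50 + 19×40 + 16×60 = 2720.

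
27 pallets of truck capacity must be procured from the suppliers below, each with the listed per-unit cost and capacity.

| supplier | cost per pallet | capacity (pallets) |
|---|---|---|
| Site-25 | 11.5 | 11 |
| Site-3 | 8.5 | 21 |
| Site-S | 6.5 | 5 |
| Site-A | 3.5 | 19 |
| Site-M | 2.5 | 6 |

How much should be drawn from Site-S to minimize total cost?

Cheapest first:
Take 6 from Site-M at 2.5 ; need 21 more.
Site-A (3.5): use full 19 ; 2 pallets to go.
Site-S (6.5): take the remaining 2 ; done.
Site-3, Site-25: unused.

2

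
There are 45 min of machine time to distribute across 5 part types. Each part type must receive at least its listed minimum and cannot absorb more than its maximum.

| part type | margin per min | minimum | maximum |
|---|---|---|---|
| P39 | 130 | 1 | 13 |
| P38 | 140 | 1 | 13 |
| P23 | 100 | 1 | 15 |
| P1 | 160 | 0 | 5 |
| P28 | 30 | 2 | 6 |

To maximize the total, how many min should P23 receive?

12

Meeting every minimum uses 1+1+1+0+2 = 5 min, leaving 40.
Order the part types by margin per min: P1 160 > P38 140 > P39 130 > P23 100 > P28 30.
Give P1 5 more to hit its cap of 5 — 35 left.
Give P38 12 more to hit its cap of 13 — 23 left.
P39: +12 to 13 (cap) — 11 left.
P23: +11 (room for 14) → 12. Pool exhausted.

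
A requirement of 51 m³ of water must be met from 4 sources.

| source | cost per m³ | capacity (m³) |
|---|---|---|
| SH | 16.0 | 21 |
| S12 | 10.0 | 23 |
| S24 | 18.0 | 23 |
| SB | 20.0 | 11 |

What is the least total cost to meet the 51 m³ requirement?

692

Cheapest first:
Take 23 from S12 at 10.0 → need 28 more.
SH at 16.0: take all 21 m³ → 7 still needed.
S24 at 18.0: take 7 of its 23 → requirement met.
SB: unused.
Cost = 23×10.0 + 21×16.0 + 7×18.0 = 692.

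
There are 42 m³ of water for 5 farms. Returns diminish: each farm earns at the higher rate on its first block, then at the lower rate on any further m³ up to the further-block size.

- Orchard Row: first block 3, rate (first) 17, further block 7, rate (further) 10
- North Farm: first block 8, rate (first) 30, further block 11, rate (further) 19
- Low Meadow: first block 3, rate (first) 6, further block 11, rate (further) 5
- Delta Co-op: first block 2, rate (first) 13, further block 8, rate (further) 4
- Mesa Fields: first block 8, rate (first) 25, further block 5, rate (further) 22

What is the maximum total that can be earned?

886

Rank every tier by rate: North Farm/tier1 30 > Mesa Fields/tier1 25 > Mesa Fields/tier2 22 > North Farm/tier2 19 > Orchard Row/tier1 17 > Delta Co-op/tier1 13 > Orchard Row/tier2 10 > Low Meadow/tier1 6 > Low Meadow/tier2 5 > Delta Co-op/tier2 4.
North Farm tier1 at 30: fill all 8 — 34 left.
Fill Mesa Fields tier1 block (8 at 25) — 26 left.
Fill Mesa Fields tier2 block (5 at 22) — 21 left.
North Farm/tier2 (19): +11 — 10 left.
Orchard Row tier1 at 17: fill all 3 — 7 left.
Delta Co-op/tier1 (13): +2 — 5 left.
5 remain; put them into Orchard Row tier2 at 10.
Total = 30×8 + 25×8 + 22×5 + 19×11 + 17×3 + 13×2 + 10×5 = 886.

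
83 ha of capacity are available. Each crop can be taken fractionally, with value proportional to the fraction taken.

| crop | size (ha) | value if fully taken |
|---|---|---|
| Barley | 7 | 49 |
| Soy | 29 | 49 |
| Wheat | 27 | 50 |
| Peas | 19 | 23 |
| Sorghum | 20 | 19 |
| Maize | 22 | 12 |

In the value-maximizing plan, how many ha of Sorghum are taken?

Best value per unit of size first: Barley 49/7≈7, Wheat 50/27≈1.85, Soy 49/29≈1.69, Peas 23/19≈1.21, Sorghum 19/20≈0.95, Maize 12/22≈0.545.
All 7 ha of Barley fit (value 49) — 76 remain.
All 27 ha of Wheat fit (value 50) — 49 remain.
Soy: take in full, 29 ha for value 49 — 20 left.
Take all of Peas (19 ha, value 23) — 1 ha left.
1 ha left: a 1/20 share of Sorghum gives 19×1/20 = 0.95.

1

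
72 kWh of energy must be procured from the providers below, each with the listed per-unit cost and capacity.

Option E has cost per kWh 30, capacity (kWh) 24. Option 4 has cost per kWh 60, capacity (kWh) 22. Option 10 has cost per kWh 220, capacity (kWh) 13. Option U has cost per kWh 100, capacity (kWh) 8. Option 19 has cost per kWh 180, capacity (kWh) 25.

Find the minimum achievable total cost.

Cheapest first:
Take 24 from Option E at 30 → need 48 more.
Option 4 at 60: take all 22 kWh → 26 still needed.
Option U at 100: take all 8 kWh → 18 still needed.
Option 19 (180): take the remaining 18 → done.
Option 10: unused.
Cost = 24×30 + 22×60 + 8×100 + 18×180 = 6080.

6080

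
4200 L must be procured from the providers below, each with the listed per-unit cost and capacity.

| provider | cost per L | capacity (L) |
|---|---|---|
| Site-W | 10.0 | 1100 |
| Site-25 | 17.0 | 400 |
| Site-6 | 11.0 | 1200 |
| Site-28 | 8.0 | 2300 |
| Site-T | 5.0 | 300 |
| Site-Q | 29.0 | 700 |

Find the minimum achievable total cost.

Cheapest first:
Take 300 from Site-T at 5.0 — need 3900 more.
Take 2300 from Site-28 at 8.0 — need 1600 more.
Site-W (10.0): use full 1100 — 500 L to go.
Take 500 from Site-6 at 11.0 to finish.
Site-25, Site-Q: unused.
Cost = 300×5.0 + 2300×8.0 + 1100×10.0 + 500×11.0 = 36400.

36400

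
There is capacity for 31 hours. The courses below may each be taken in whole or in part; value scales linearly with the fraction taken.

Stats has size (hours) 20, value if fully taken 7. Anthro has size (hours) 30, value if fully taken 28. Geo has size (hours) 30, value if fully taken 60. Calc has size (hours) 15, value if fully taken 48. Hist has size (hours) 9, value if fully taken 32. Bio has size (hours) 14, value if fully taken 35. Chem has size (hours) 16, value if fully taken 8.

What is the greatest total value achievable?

97.5

Rank by value-to-size ratio: Hist 32/9≈3.56, Calc 48/15≈3.2, Bio 35/14≈2.5, Geo 60/30≈2, Anthro 28/30≈0.933, Chem 8/16≈0.5, Stats 7/20≈0.35.
Hist: take in full, 9 hours for value 32 ; 22 left.
All 15 hours of Calc fit (value 48) ; 7 remain.
Fill the last 7 hours with part of Bio: 7/14 of it earns 17.5.
Total value = 97.5.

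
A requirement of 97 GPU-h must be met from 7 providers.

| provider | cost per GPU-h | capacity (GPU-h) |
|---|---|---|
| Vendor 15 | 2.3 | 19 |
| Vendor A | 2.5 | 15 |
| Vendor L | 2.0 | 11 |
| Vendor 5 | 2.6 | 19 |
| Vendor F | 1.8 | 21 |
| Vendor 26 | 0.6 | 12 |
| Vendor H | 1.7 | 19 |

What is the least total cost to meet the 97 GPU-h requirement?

Fill from the cheapest provider first.
Vendor 26 at 0.6: take all 12 GPU-h ; 85 still needed.
Vendor H at 1.7: take all 19 GPU-h ; 66 still needed.
Take 21 from Vendor F at 1.8 ; need 45 more.
Take 11 from Vendor L at 2.0 ; need 34 more.
Vendor 15 at 2.3: take all 19 GPU-h ; 15 still needed.
Take 15 from Vendor A at 2.5 ; need 0 more.
Vendor 5: unused.
Cost = 12×0.6 + 19×1.7 + 21×1.8 + 11×2.0 + 19×2.3 + 15×2.5 = 180.5.

180.5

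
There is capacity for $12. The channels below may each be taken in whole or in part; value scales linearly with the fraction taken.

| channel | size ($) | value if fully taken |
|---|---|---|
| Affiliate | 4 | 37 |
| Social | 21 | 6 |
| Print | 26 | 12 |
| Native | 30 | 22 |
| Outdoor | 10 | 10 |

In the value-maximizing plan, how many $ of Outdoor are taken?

Sort by value density: Affiliate 37/4≈9.25, Outdoor 10/10≈1, Native 22/30≈0.733, Print 12/26≈0.462, Social 6/21≈0.286.
Take all of Affiliate (4 $, value 37) — 8 $ left.
8 $ left: a 8/10 share of Outdoor gives 10×8/10 = 8.

8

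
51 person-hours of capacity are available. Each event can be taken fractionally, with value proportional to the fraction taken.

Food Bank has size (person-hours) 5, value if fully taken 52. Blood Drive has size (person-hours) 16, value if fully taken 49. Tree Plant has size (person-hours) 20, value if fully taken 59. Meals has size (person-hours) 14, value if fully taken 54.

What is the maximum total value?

202.2

Sort by value density: Food Bank 52/5≈10.4, Meals 54/14≈3.86, Blood Drive 49/16≈3.06, Tree Plant 59/20≈2.95.
Food Bank: take in full, 5 person-hours for value 52 ; 46 left.
Take all of Meals (14 person-hours, value 54) ; 32 person-hours left.
Blood Drive: take in full, 16 person-hours for value 49 ; 16 left.
16 person-hours left: a 16/20 share of Tree Plant gives 59×16/20 = 47.2.
Total value = 202.2.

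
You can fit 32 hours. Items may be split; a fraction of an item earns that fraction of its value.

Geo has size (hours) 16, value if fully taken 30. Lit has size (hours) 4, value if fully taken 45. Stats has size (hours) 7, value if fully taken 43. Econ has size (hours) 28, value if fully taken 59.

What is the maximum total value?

Rank by value-to-size ratio: Lit 45/4≈11.2, Stats 43/7≈6.14, Econ 59/28≈2.11, Geo 30/16≈1.88.
Take all of Lit (4 hours, value 45) ; 28 hours left.
Stats: take in full, 7 hours for value 43 ; 21 left.
Only 21 hours remain; take 21/28 of Econ for value 59×21/28 = 44.25.
Total value = 132.25.

132.25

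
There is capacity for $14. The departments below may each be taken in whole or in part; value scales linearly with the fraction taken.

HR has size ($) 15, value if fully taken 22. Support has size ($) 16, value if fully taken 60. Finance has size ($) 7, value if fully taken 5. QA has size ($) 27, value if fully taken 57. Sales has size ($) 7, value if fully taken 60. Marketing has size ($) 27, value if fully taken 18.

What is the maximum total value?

86.25

Sort by value density: Sales 60/7≈8.57, Support 60/16≈3.75, QA 57/27≈2.11, HR 22/15≈1.47, Finance 5/7≈0.714, Marketing 18/27≈0.667.
Take all of Sales (7 $, value 60) → 7 $ left.
Only 7 $ remain; take 7/16 of Support for value 60×7/16 = 26.25.
Total value = 86.25.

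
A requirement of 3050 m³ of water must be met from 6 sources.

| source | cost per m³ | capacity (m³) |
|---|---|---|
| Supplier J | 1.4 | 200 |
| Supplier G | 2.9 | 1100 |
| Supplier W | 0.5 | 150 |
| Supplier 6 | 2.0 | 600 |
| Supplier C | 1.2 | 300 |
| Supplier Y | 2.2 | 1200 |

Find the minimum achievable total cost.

6295

Cheapest first:
Take 150 from Supplier W at 0.5 ; need 2900 more.
Take 300 from Supplier C at 1.2 ; need 2600 more.
Supplier J (1.4): use full 200 ; 2400 m³ to go.
Supplier 6 (2.0): use full 600 ; 1800 m³ to go.
Take 1200 from Supplier Y at 2.2 ; need 600 more.
Supplier G (2.9): take the remaining 600 ; done.
Cost = 150×0.5 + 300×1.2 + 200×1.4 + 600×2.0 + 1200×2.2 + 600×2.9 = 6295.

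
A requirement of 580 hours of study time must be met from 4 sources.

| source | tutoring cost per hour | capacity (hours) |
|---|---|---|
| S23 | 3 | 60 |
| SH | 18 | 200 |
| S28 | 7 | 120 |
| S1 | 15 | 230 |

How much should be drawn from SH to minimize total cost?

Use sources in increasing cost order.
S23 at 3: take all 60 hours → 520 still needed.
S28 at 7: take all 120 hours → 400 still needed.
Take 230 from S1 at 15 → need 170 more.
Take 170 from SH at 18 to finish.

170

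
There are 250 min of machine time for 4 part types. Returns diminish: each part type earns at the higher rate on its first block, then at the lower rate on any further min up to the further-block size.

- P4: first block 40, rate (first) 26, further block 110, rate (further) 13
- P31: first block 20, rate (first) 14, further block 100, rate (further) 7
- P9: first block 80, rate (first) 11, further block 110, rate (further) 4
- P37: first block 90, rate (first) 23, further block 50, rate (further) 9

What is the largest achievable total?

Rank every tier by rate: P4/first 26 > P37/first 23 > P31/first 14 > P4/second 13 > P9/first 11 > P37/second 9 > P31/second 7 > P9/second 4.
P4/first (26): +40 — 210 left.
Fill P37 first block (90 at 23) — 120 left.
P31/first (14): +20 — 100 left.
P4 second at 13: only 100 left, fill 100.
Total = 26×40 + 23×90 + 14×20 + 13×100 = 4690.

4690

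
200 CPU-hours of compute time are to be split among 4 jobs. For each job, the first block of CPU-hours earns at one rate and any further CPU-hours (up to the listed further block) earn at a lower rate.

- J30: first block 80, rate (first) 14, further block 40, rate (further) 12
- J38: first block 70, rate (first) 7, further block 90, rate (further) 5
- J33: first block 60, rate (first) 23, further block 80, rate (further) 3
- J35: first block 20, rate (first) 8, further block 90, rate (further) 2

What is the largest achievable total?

3140

Rank every tier by rate: J33/first 23 > J30/first 14 > J30/second 12 > J35/first 8 > J38/first 7 > J38/second 5 > J33/second 3 > J35/second 2.
Fill J33 first block (60 at 23) → 140 left.
J30/first (14): +80 → 60 left.
Fill J30 second block (40 at 12) → 20 left.
J35 first at 8: fill all 20 → 0 left.
Total = 23×60 + 14×80 + 12×40 + 8×20 = 3140.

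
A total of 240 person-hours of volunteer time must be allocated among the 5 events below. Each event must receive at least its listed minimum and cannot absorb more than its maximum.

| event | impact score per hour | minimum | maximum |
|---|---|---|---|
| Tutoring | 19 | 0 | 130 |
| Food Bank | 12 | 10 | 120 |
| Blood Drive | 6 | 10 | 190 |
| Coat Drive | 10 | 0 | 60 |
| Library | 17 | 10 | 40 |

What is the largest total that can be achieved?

Meeting every minimum uses 0+10+10+0+10 = 30 person-hours, leaving 210.
Rank by impact score per hour: Tutoring 19 > Library 17 > Food Bank 12 > Coat Drive 10 > Blood Drive 6.
Give Tutoring 130 more to hit its cap of 130 — 80 left.
Give Library 30 more to hit its cap of 40 — 50 left.
Food Bank has room for 110 more but only 50 remain, so it gets 60.
Total = 19×130 + 12×60 + 6×10 + 17×40 = 3930.

3930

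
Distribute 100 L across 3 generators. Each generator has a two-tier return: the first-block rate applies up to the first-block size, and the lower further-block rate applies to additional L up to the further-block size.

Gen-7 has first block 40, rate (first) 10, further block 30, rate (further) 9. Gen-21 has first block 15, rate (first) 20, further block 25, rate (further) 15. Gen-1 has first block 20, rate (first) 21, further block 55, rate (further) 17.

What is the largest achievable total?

1805

Rank every tier by rate: Gen-1/T1 21 > Gen-21/T1 20 > Gen-1/T2 17 > Gen-21/T2 15 > Gen-7/T1 10 > Gen-7/T2 9.
Fill Gen-1 T1 block (20 at 21) ; 80 left.
Gen-21 T1 at 20: fill all 15 ; 65 left.
Gen-1 T2 at 17: fill all 55 ; 10 left.
Gen-21 T2 at 15: only 10 left, fill 10.
Total = 21×20 + 20×15 + 17×55 + 15×10 = 1805.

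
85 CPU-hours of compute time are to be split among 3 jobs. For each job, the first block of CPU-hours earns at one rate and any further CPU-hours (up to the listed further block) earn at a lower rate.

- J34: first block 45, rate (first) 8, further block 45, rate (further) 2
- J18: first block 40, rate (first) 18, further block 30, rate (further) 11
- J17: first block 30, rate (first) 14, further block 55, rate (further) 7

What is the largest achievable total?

1305

Treat each block as its own option and order by rate: J18/first 18 > J17/first 14 > J18/second 11 > J34/first 8 > J17/second 7 > J34/second 2.
J18 first at 18: fill all 40 → 45 left.
J17 first at 14: fill all 30 → 15 left.
J18/second: +15 of 30 at 11; pool empty.
Total = 18×40 + 14×30 + 11×15 = 1305.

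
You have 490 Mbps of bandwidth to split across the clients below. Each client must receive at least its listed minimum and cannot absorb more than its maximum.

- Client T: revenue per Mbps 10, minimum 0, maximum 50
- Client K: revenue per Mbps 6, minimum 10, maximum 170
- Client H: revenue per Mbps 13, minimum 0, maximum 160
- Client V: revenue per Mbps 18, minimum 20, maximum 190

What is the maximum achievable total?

6540

Meeting every minimum uses 0+10+0+20 = 30 Mbps, leaving 460.
Highest revenue per Mbps first: Client V 18 > Client H 13 > Client T 10 > Client K 6.
Client V: +170 to 190 (cap) → 290 left.
Client H takes 160 more to reach its cap of 160 → 130 left.
Give Client T 50 more to hit its cap of 50 → 80 left.
Only 80 left; Client K takes them to reach 90.
Total = 10×50 + 6×90 + 13×160 + 18×190 = 6540.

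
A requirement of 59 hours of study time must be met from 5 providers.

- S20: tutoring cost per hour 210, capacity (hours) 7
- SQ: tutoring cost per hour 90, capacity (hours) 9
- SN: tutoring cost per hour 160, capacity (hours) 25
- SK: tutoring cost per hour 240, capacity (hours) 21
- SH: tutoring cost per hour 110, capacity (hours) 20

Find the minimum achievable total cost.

Fill from the cheapest provider first.
SQ at 90: take all 9 hours — 50 still needed.
SH (110): use full 20 — 30 hours to go.
SN (160): use full 25 — 5 hours to go.
S20 at 210: take 5 of its 7 — requirement met.
SK: unused.
Cost = 9×90 + 20×110 + 25×160 + 5×210 = 8060.

8060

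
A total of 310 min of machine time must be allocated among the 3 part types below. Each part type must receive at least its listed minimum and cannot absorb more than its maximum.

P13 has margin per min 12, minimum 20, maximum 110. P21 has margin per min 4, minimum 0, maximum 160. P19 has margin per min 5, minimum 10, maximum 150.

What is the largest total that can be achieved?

Meeting every minimum uses 20+0+10 = 30 min, leaving 280.
Order the part types by margin per min: P13 12 > P19 5 > P21 4.
P13: +90 to 110 (cap) — 190 left.
Give P19 140 more to hit its cap of 150 — 50 left.
Only 50 left; P21 takes them to reach 50.
Total = 12×110 + 4×50 + 5×150 = 2270.

2270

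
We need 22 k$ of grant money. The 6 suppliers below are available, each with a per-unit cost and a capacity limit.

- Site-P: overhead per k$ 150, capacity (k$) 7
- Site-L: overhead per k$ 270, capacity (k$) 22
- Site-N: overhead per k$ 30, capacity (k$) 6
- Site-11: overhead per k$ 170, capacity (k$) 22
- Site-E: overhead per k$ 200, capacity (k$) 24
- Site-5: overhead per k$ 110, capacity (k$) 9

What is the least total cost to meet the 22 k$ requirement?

2220

Cheapest first:
Site-N (30): use full 6 ; 16 k$ to go.
Site-5 at 110: take all 9 k$ ; 7 still needed.
Take 7 from Site-P at 150 ; need 0 more.
Site-11, Site-E, Site-L: unused.
Cost = 6×30 + 9×110 + 7×150 = 2220.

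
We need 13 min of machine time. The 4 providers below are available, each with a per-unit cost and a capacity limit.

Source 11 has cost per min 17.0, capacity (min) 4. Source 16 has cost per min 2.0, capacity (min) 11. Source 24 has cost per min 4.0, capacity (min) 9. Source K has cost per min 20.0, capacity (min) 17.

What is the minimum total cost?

30

Cheapest first:
Source 16 at 2.0: take all 11 min → 2 still needed.
Source 24 (4.0): take the remaining 2 → done.
Source 11, Source K: unused.
Cost = 11×2.0 + 2×4.0 = 30.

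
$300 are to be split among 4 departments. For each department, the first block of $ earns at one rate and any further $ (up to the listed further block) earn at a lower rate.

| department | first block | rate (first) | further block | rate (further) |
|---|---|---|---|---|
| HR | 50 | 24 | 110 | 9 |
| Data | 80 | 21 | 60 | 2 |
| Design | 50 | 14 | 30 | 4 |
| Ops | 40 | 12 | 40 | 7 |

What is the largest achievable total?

4780

Order all 8 blocks by rate: HR/tier1 24 > Data/tier1 21 > Design/tier1 14 > Ops/tier1 12 > HR/tier2 9 > Ops/tier2 7 > Design/tier2 4 > Data/tier2 2.
HR/tier1 (24): +50 ; 250 left.
Fill Data tier1 block (80 at 21) ; 170 left.
Design/tier1 (14): +50 ; 120 left.
Ops/tier1 (12): +40 ; 80 left.
HR/tier2: +80 of 110 at 9; pool empty.
Total = 24×50 + 21×80 + 14×50 + 12×40 + 9×80 = 4780.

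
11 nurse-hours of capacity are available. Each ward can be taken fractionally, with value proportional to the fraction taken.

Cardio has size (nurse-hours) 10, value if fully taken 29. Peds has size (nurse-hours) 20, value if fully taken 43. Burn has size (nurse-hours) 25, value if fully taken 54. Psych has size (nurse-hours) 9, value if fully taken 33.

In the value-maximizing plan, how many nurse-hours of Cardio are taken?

Rank by value-to-size ratio: Psych 33/9≈3.67, Cardio 29/10≈2.9, Burn 54/25≈2.16, Peds 43/20≈2.15.
Take all of Psych (9 nurse-hours, value 33) → 2 nurse-hours left.
2 nurse-hours left: a 2/10 share of Cardio gives 29×2/10 = 5.8.

2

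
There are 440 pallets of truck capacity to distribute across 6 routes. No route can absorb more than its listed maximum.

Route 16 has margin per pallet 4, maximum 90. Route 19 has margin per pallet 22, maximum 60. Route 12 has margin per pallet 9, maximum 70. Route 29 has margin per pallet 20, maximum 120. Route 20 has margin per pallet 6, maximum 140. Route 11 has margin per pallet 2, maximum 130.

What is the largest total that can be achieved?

5390

Highest margin per pallet first: Route 19 22 > Route 29 20 > Route 12 9 > Route 20 6 > Route 16 4 > Route 11 2.
Give Route 19 60 to hit its cap of 60 — 380 left.
Route 29: +120 to 120 (cap) — 260 left.
Route 12: +70 to 70 (cap) — 190 left.
Route 20: +140 to 140 (cap) — 50 left.
Route 16: +50 (room for 90) → 50. Pool exhausted.
Total = 4×50 + 22×60 + 9×70 + 20×120 + 6×140 = 5390.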